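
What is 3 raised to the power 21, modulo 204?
39

Repeated squaring. Binary of 21 = 10101.
3^1 ≡ 3 (mod 204); 3^2 ≡ 9 (mod 204); 3^4 ≡ 81 (mod 204); 3^8 ≡ 33 (mod 204); 3^16 ≡ 69 (mod 204)
3^21 = 3^1 × 3^4 × 3^16 ≡ 39 (mod 204)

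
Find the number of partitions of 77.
10619863

p(n) counts ways to write n as a sum of positive integers (order ignored).
Euler's pentagonal recurrence: p(k) = p(k-1) + p(k-2) - p(k-5) - p(k-7) + p(k-12) + p(k-15) - ... (offsets j(3j∓1)/2, signs ++--, p(0)=1, p(<0)=0).
DP table for k = 0..76: p(0)=1, p(1)=1, p(2)=2, p(3)=3, p(4)=5, p(5)=7, p(6)=11, p(7)=15, p(8)=22, p(9)=30, p(10)=42, p(11)=56, p(12)=77, p(13)=101, p(14)=135, p(15)=176, p(16)=231, p(17)=297, p(18)=385, p(19)=490, p(20)=627, p(21)=792, p(22)=1002, p(23)=1255, p(24)=1575, p(25)=1958, p(26)=2436, p(27)=3010, p(28)=3718, p(29)=4565, p(30)=5604, p(31)=6842, p(32)=8349, p(33)=10143, p(34)=12310, p(35)=14883, p(36)=17977, p(37)=21637, p(38)=26015, p(39)=31185, p(40)=37338, p(41)=44583, p(42)=53174, p(43)=63261, p(44)=75175, p(45)=89134, p(46)=105558, p(47)=124754, p(48)=147273, p(49)=173525, p(50)=204226, p(51)=239943, p(52)=281589, p(53)=329931, p(54)=386155, p(55)=451276, p(56)=526823, p(57)=614154, p(58)=715220, p(59)=831820, p(60)=966467, p(61)=1121505, p(62)=1300156, p(63)=1505499, p(64)=1741630, p(65)=2012558, p(66)=2323520, p(67)=2679689, p(68)=3087735, p(69)=3554345, p(70)=4087968, p(71)=4697205, p(72)=5392783, p(73)=6185689, p(74)=7089500, p(75)=8118264, p(76)=9289091.
Final step: p(77) = p(76) + p(75) - p(72) - p(70) + p(65) + p(62) - p(55) - p(51) + p(42) + p(37) - p(26) - p(20) + p(7) + p(0)
= 9289091 + 8118264 - 5392783 - 4087968 + 2012558 + 1300156 - 451276 - 239943 + 53174 + 21637 - 2436 - 627 + 15 + 1
= 10619863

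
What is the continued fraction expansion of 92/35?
[2; 1, 1, 1, 2, 4]

Euclidean algorithm steps:
92 = 2 × 35 + 22
35 = 1 × 22 + 13
22 = 1 × 13 + 9
13 = 1 × 9 + 4
9 = 2 × 4 + 1
4 = 4 × 1 + 0
Continued fraction: [2; 1, 1, 1, 2, 4]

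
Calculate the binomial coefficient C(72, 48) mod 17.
0

Using Lucas' theorem:
Write n=72 and k=48 in base 17:
n in base 17: [4, 4]
k in base 17: [2, 14]
C(72,48) mod 17 = ∏ C(n_i, k_i) mod 17
Digit binomials (mod 17): C(4,2) = 6; C(4,14) = 0 (k_i > n_i)
Product: 6 × 0 = 0 ≡ 0 (mod 17)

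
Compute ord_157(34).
156

157 is prime, so ord(34) divides φ(157) = 156.
Divisors of 156: 1, 2, 3, 4, 6, 12, 13, 26, 39, 52, 78, 156.
Repeated squaring: 34^1 ≡ 34, 34^2 ≡ 57, 34^4 ≡ 109, 34^8 ≡ 106, 34^16 ≡ 89, 34^32 ≡ 71, 34^64 ≡ 17, 34^128 ≡ 132 (mod 157).
Test 34^d mod 157 for each divisor d in increasing order:
34^1 ≡ 34
34^2 ≡ 57
34^3 = 34^2·34^1 ≡ 54
34^4 ≡ 109
34^6 = 34^4·34^2 ≡ 90
34^12 = 34^8·34^4 ≡ 93
34^13 = 34^8·34^4·34^1 ≡ 22
34^26 = 34^16·34^8·34^2 ≡ 13
34^39 = 34^32·34^4·34^2·34^1 ≡ 129
34^52 = 34^32·34^16·34^4 ≡ 12
34^78 = 34^64·34^8·34^4·34^2 ≡ 156
34^156 = 34^128·34^16·34^8·34^4 ≡ 1  ← first divisor giving 1
The order is 156.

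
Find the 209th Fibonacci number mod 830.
619

Matrix identity: Q^n = [[F_(n+1), F_n], [F_n, F_(n-1)]] with Q = [[1,1],[1,0]].
n = 209 = 11010001₂. Square-and-multiply, entries mod 830:
Q^1 = [[1,1],[1,0]]
Q^3 = (Q^1)²·Q = [[3,2],[2,1]]
Q^6 = (Q^3)² = [[13,8],[8,5]]
Q^13 = (Q^6)²·Q = [[377,233],[233,144]]
Q^26 = (Q^13)² = [[538,213],[213,325]]
Q^52 = (Q^26)² = [[323,389],[389,764]]
Q^104 = (Q^52)² = [[10,373],[373,467]]
Q^209 = (Q^104)²·Q = [[90,619],[619,301]]
F_209 mod 830 = Q^209[0][1] = 619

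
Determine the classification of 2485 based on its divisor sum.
deficient

Proper divisors of 2485: sum = 1 + 5 + 7 + 35 + 71 + 355 + 497 = 971
Since 971 < 2485, 2485 is deficient.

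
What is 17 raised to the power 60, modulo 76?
45

Repeated squaring. Binary of 60 = 111100.
17^1 ≡ 17 (mod 76); 17^2 ≡ 61 (mod 76); 17^4 ≡ 73 (mod 76); 17^8 ≡ 9 (mod 76); 17^16 ≡ 5 (mod 76); 17^32 ≡ 25 (mod 76)
17^60 = 17^4 × 17^8 × 17^16 × 17^32 ≡ 45 (mod 76)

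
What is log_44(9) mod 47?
2

Baby-step giant-step with step n = ⌈√47⌉ = 7.
Baby steps 44^j mod 47 (j:value) for j=0..6: 0:1, 1:44, 2:9, 3:20, 4:34, 5:39, 6:24.
h = 9 is already in the table at j=2, so x = 2.
Check: 44^2 ≡ 9 (mod 47).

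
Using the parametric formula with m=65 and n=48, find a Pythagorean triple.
(1921, 6240, 6529)

Euclid's formula: a = m² - n², b = 2mn, c = m² + n²
m = 65, n = 48
a = 65² - 48² = 4225 - 2304 = 1921
b = 2 × 65 × 48 = 6240
c = 65² + 48² = 4225 + 2304 = 6529
Verification: 1921² + 6240² = 3690241 + 38937600 = 42627841 = 6529² ✓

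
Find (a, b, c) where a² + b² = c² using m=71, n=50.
(2541, 7100, 7541)

Euclid's formula: a = m² - n², b = 2mn, c = m² + n²
m = 71, n = 50
a = 71² - 50² = 5041 - 2500 = 2541
b = 2 × 71 × 50 = 7100
c = 71² + 50² = 5041 + 2500 = 7541
Verification: 2541² + 7100² = 6456681 + 50410000 = 56866681 = 7541² ✓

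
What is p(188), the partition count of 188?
1398341745571

p(n) counts ways to write n as a sum of positive integers (order ignored).
Euler's pentagonal recurrence: p(k) = p(k-1) + p(k-2) - p(k-5) - p(k-7) + p(k-12) + p(k-15) - ... (offsets j(3j∓1)/2, signs ++--, p(0)=1, p(<0)=0).
DP table for k = 0..187: p(0)=1, p(1)=1, p(2)=2, p(3)=3, p(4)=5, p(5)=7, p(6)=11, p(7)=15, p(8)=22, p(9)=30, p(10)=42, p(11)=56, p(12)=77, p(13)=101, p(14)=135, p(15)=176, p(16)=231, p(17)=297, p(18)=385, p(19)=490, p(20)=627, p(21)=792, p(22)=1002, p(23)=1255, p(24)=1575, p(25)=1958, p(26)=2436, p(27)=3010, p(28)=3718, p(29)=4565, p(30)=5604, p(31)=6842, p(32)=8349, p(33)=10143, p(34)=12310, p(35)=14883, p(36)=17977, p(37)=21637, p(38)=26015, p(39)=31185, p(40)=37338, p(41)=44583, p(42)=53174, p(43)=63261, p(44)=75175, p(45)=89134, p(46)=105558, p(47)=124754, p(48)=147273, p(49)=173525, p(50)=204226, p(51)=239943, p(52)=281589, p(53)=329931, p(54)=386155, p(55)=451276, p(56)=526823, p(57)=614154, p(58)=715220, p(59)=831820, p(60)=966467, p(61)=1121505, p(62)=1300156, p(63)=1505499, p(64)=1741630, p(65)=2012558, p(66)=2323520, p(67)=2679689, p(68)=3087735, p(69)=3554345, p(70)=4087968, p(71)=4697205, p(72)=5392783, p(73)=6185689, p(74)=7089500, p(75)=8118264, p(76)=9289091, p(77)=10619863, p(78)=12132164, p(79)=13848650, p(80)=15796476, p(81)=18004327, p(82)=20506255, p(83)=23338469, p(84)=26543660, p(85)=30167357, p(86)=34262962, p(87)=38887673, p(88)=44108109, p(89)=49995925, p(90)=56634173, p(91)=64112359, p(92)=72533807, p(93)=82010177, p(94)=92669720, p(95)=104651419, p(96)=118114304, p(97)=133230930, p(98)=150198136, p(99)=169229875, p(100)=190569292, p(101)=214481126, p(102)=241265379, p(103)=271248950, p(104)=304801365, p(105)=342325709, p(106)=384276336, p(107)=431149389, p(108)=483502844, p(109)=541946240, p(110)=607163746, p(111)=679903203, p(112)=761002156, p(113)=851376628, p(114)=952050665, p(115)=1064144451, p(116)=1188908248, p(117)=1327710076, p(118)=1482074143, p(119)=1653668665, p(120)=1844349560, p(121)=2056148051, p(122)=2291320912, p(123)=2552338241, p(124)=2841940500, p(125)=3163127352, p(126)=3519222692, p(127)=3913864295, p(128)=4351078600, p(129)=4835271870, p(130)=5371315400, p(131)=5964539504, p(132)=6620830889, p(133)=7346629512, p(134)=8149040695, p(135)=9035836076, p(136)=10015581680, p(137)=11097645016, p(138)=12292341831, p(139)=13610949895, p(140)=15065878135, p(141)=16670689208, p(142)=18440293320, p(143)=20390982757, p(144)=22540654445, p(145)=24908858009, p(146)=27517052599, p(147)=30388671978, p(148)=33549419497, p(149)=37027355200, p(150)=40853235313, p(151)=45060624582, p(152)=49686288421, p(153)=54770336324, p(154)=60356673280, p(155)=66493182097, p(156)=73232243759, p(157)=80630964769, p(158)=88751778802, p(159)=97662728555, p(160)=107438159466, p(161)=118159068427, p(162)=129913904637, p(163)=142798995930, p(164)=156919475295, p(165)=172389800255, p(166)=189334822579, p(167)=207890420102, p(168)=228204732751, p(169)=250438925115, p(170)=274768617130, p(171)=301384802048, p(172)=330495499613, p(173)=362326859895, p(174)=397125074750, p(175)=435157697830, p(176)=476715857290, p(177)=522115831195, p(178)=571701605655, p(179)=625846753120, p(180)=684957390936, p(181)=749474411781, p(182)=819876908323, p(183)=896684817527, p(184)=980462880430, p(185)=1071823774337, p(186)=1171432692373, p(187)=1280011042268.
Final step: p(188) = p(187) + p(186) - p(183) - p(181) + p(176) + p(173) - p(166) - p(162) + p(153) + p(148) - p(137) - p(131) + p(118) + p(111) - p(96) - p(88) + p(71) + p(62) - p(43) - p(33) + p(12) + p(1)
= 1280011042268 + 1171432692373 - 896684817527 - 749474411781 + 476715857290 + 362326859895 - 189334822579 - 129913904637 + 54770336324 + 33549419497 - 11097645016 - 5964539504 + 1482074143 + 679903203 - 118114304 - 44108109 + 4697205 + 1300156 - 63261 - 10143 + 77 + 1
= 1398341745571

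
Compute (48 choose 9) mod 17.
13

Using Lucas' theorem:
Write n=48 and k=9 in base 17:
n in base 17: [2, 14]
k in base 17: [0, 9]
C(48,9) mod 17 = ∏ C(n_i, k_i) mod 17
Digit binomials (mod 17): C(2,0) = 1; C(14,9) = 2002 ≡ 13
Product: 1 × 13 = 13 ≡ 13 (mod 17)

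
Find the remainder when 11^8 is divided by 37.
10

Repeated squaring. Binary of 8 = 1000.
11^1 ≡ 11 (mod 37); 11^2 ≡ 10 (mod 37); 11^4 ≡ 26 (mod 37); 11^8 ≡ 10 (mod 37)
11^8 = 11^8 ≡ 10 (mod 37)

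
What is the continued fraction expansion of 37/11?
[3; 2, 1, 3]

Euclidean algorithm steps:
37 = 3 × 11 + 4
11 = 2 × 4 + 3
4 = 1 × 3 + 1
3 = 3 × 1 + 0
Continued fraction: [3; 2, 1, 3]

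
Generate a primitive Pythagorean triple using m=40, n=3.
(1591, 240, 1609)

Euclid's formula: a = m² - n², b = 2mn, c = m² + n²
m = 40, n = 3
a = 40² - 3² = 1600 - 9 = 1591
b = 2 × 40 × 3 = 240
c = 40² + 3² = 1600 + 9 = 1609
Verification: 1591² + 240² = 2531281 + 57600 = 2588881 = 1609² ✓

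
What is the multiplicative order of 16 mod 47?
23

47 is prime, so ord(16) divides φ(47) = 46.
Divisors of 46: 1, 2, 23, 46.
Repeated squaring: 16^1 ≡ 16, 16^2 ≡ 21, 16^4 ≡ 18, 16^8 ≡ 42, 16^16 ≡ 25, 16^32 ≡ 14 (mod 47).
Test 16^d mod 47 for each divisor d in increasing order:
16^1 ≡ 16
16^2 ≡ 21
16^23 = 16^16·16^4·16^2·16^1 ≡ 1  ← first divisor giving 1
The order is 23.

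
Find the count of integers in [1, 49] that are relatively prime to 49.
42

49 = 7^2
φ(n) = n × ∏(1 - 1/p) for each prime p dividing n
φ(49) = 49 × (1 - 1/7) = 42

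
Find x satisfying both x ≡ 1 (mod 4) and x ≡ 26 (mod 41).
149

Using Chinese Remainder Theorem:
M = 4 × 41 = 164
M1 = 41, M2 = 4
y1 = 41^(-1) mod 4 = 1
y2 = 4^(-1) mod 41 = 31
x = (1×41×1 + 26×4×31) mod 164 = 149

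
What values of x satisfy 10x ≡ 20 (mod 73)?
x ≡ 2 (mod 73)

gcd(10, 73) = 1, which divides 20, so solutions exist.
Find 10^(-1) mod 73 by the extended Euclidean algorithm:
73 = 7 × 10 + 3  ⟹  3 = (1)·73 + (-7)·10
10 = 3 × 3 + 1  ⟹  1 = (-3)·73 + (22)·10
So (22)·10 ≡ 1 (mod 73), i.e. 10^(-1) ≡ 22 (mod 73).
x ≡ 22 × 20 = 440 ≡ 2 (mod 73).
Check: 10 × 2 = 20 ≡ 20 (mod 73).
Unique solution: x ≡ 2 (mod 73)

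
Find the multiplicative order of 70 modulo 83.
41

83 is prime, so ord(70) divides φ(83) = 82.
Divisors of 82: 1, 2, 41, 82.
Repeated squaring: 70^1 ≡ 70, 70^2 ≡ 3, 70^4 ≡ 9, 70^8 ≡ 81, 70^16 ≡ 4, 70^32 ≡ 16, 70^64 ≡ 7 (mod 83).
Test 70^d mod 83 for each divisor d in increasing order:
70^1 ≡ 70
70^2 ≡ 3
70^41 = 70^32·70^8·70^1 ≡ 1  ← first divisor giving 1
The order is 41.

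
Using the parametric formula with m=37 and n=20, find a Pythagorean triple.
(969, 1480, 1769)

Euclid's formula: a = m² - n², b = 2mn, c = m² + n²
m = 37, n = 20
a = 37² - 20² = 1369 - 400 = 969
b = 2 × 37 × 20 = 1480
c = 37² + 20² = 1369 + 400 = 1769
Verification: 969² + 1480² = 938961 + 2190400 = 3129361 = 1769² ✓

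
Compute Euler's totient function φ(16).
8

16 = 2^4
φ(n) = n × ∏(1 - 1/p) for each prime p dividing n
φ(16) = 16 × (1 - 1/2) = 8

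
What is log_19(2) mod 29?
25

Baby-step giant-step with step n = ⌈√29⌉ = 6.
Baby steps 19^j mod 29 (j:value) for j=0..5: 0:1, 1:19, 2:13, 3:15, 4:24, 5:21.
Giant-step multiplier: 19^(-6) ≡ 19^(28-6) = 19^22 ≡ 4 (mod 29).
Giant steps γ_i = 2·4^i mod 29: γ_0=2, γ_1=8, γ_2=3, γ_3=12, γ_4=19 (in table at j=1).
x = i·n + j = 4·6 + 1 = 25.
Check: 19^25 ≡ 2 (mod 29).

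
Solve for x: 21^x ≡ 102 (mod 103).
51

Baby-step giant-step with step n = ⌈√103⌉ = 11.
Baby steps 21^j mod 103 (j:value) for j=0..10: 0:1, 1:21, 2:29, 3:94, 4:17, 5:48, 6:81, 7:53, 8:83, 9:95, 10:38.
Giant-step multiplier: 21^(-11) ≡ 21^(102-11) = 21^91 ≡ 99 (mod 103).
Giant steps γ_i = 102·99^i mod 103: γ_0=102, γ_1=4, γ_2=87, γ_3=64, γ_4=53 (in table at j=7).
x = i·n + j = 4·11 + 7 = 51.
Check: 21^51 ≡ 102 (mod 103).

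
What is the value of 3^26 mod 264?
201

Repeated squaring. Binary of 26 = 11010.
3^1 ≡ 3 (mod 264); 3^2 ≡ 9 (mod 264); 3^4 ≡ 81 (mod 264); 3^8 ≡ 225 (mod 264); 3^16 ≡ 201 (mod 264)
3^26 = 3^2 × 3^8 × 3^16 ≡ 201 (mod 264)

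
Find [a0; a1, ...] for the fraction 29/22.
[1; 3, 7]

Euclidean algorithm steps:
29 = 1 × 22 + 7
22 = 3 × 7 + 1
7 = 7 × 1 + 0
Continued fraction: [1; 3, 7]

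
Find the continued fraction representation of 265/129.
[2; 18, 2, 3]

Euclidean algorithm steps:
265 = 2 × 129 + 7
129 = 18 × 7 + 3
7 = 2 × 3 + 1
3 = 3 × 1 + 0
Continued fraction: [2; 18, 2, 3]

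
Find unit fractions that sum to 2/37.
1/19 + 1/703

Greedy algorithm:
2/37: ceiling(37/2) = 19, use 1/19
1/703: ceiling(703/1) = 703, use 1/703
Result: 2/37 = 1/19 + 1/703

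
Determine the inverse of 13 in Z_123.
19

gcd(13, 123) = 1, so the inverse exists.
Extended Euclidean algorithm on (123, 13):
123 = 9 × 13 + 6  ⟹  6 = (1)·123 + (-9)·13
13 = 2 × 6 + 1  ⟹  1 = (-2)·123 + (19)·13
So (19)·13 ≡ 1 (mod 123), i.e. 13^(-1) ≡ 19 (mod 123).
Check: 13 × 19 = 247 ≡ 1 (mod 123)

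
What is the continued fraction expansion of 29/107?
[0; 3, 1, 2, 4, 2]

Euclidean algorithm steps:
29 = 0 × 107 + 29
107 = 3 × 29 + 20
29 = 1 × 20 + 9
20 = 2 × 9 + 2
9 = 4 × 2 + 1
2 = 2 × 1 + 0
Continued fraction: [0; 3, 1, 2, 4, 2]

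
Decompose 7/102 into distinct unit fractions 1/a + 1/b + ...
1/15 + 1/510

Greedy algorithm:
7/102: ceiling(102/7) = 15, use 1/15
1/510: ceiling(510/1) = 510, use 1/510
Result: 7/102 = 1/15 + 1/510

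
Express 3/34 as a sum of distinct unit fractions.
1/12 + 1/204

Greedy algorithm:
3/34: ceiling(34/3) = 12, use 1/12
1/204: ceiling(204/1) = 204, use 1/204
Result: 3/34 = 1/12 + 1/204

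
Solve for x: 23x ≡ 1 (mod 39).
17

gcd(23, 39) = 1, so the inverse exists.
Extended Euclidean algorithm on (39, 23):
39 = 1 × 23 + 16  ⟹  16 = (1)·39 + (-1)·23
23 = 1 × 16 + 7  ⟹  7 = (-1)·39 + (2)·23
16 = 2 × 7 + 2  ⟹  2 = (3)·39 + (-5)·23
7 = 3 × 2 + 1  ⟹  1 = (-10)·39 + (17)·23
So (17)·23 ≡ 1 (mod 39), i.e. 23^(-1) ≡ 17 (mod 39).
Check: 23 × 17 = 391 ≡ 1 (mod 39)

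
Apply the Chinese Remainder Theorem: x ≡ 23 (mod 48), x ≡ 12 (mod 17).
743

Using Chinese Remainder Theorem:
M = 48 × 17 = 816
M1 = 17, M2 = 48
y1 = 17^(-1) mod 48 = 17
y2 = 48^(-1) mod 17 = 11
x = (23×17×17 + 12×48×11) mod 816 = 743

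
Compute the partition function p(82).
20506255

p(n) counts ways to write n as a sum of positive integers (order ignored).
Euler's pentagonal recurrence: p(k) = p(k-1) + p(k-2) - p(k-5) - p(k-7) + p(k-12) + p(k-15) - ... (offsets j(3j∓1)/2, signs ++--, p(0)=1, p(<0)=0).
DP table for k = 0..81: p(0)=1, p(1)=1, p(2)=2, p(3)=3, p(4)=5, p(5)=7, p(6)=11, p(7)=15, p(8)=22, p(9)=30, p(10)=42, p(11)=56, p(12)=77, p(13)=101, p(14)=135, p(15)=176, p(16)=231, p(17)=297, p(18)=385, p(19)=490, p(20)=627, p(21)=792, p(22)=1002, p(23)=1255, p(24)=1575, p(25)=1958, p(26)=2436, p(27)=3010, p(28)=3718, p(29)=4565, p(30)=5604, p(31)=6842, p(32)=8349, p(33)=10143, p(34)=12310, p(35)=14883, p(36)=17977, p(37)=21637, p(38)=26015, p(39)=31185, p(40)=37338, p(41)=44583, p(42)=53174, p(43)=63261, p(44)=75175, p(45)=89134, p(46)=105558, p(47)=124754, p(48)=147273, p(49)=173525, p(50)=204226, p(51)=239943, p(52)=281589, p(53)=329931, p(54)=386155, p(55)=451276, p(56)=526823, p(57)=614154, p(58)=715220, p(59)=831820, p(60)=966467, p(61)=1121505, p(62)=1300156, p(63)=1505499, p(64)=1741630, p(65)=2012558, p(66)=2323520, p(67)=2679689, p(68)=3087735, p(69)=3554345, p(70)=4087968, p(71)=4697205, p(72)=5392783, p(73)=6185689, p(74)=7089500, p(75)=8118264, p(76)=9289091, p(77)=10619863, p(78)=12132164, p(79)=13848650, p(80)=15796476, p(81)=18004327.
Final step: p(82) = p(81) + p(80) - p(77) - p(75) + p(70) + p(67) - p(60) - p(56) + p(47) + p(42) - p(31) - p(25) + p(12) + p(5)
= 18004327 + 15796476 - 10619863 - 8118264 + 4087968 + 2679689 - 966467 - 526823 + 124754 + 53174 - 6842 - 1958 + 77 + 7
= 20506255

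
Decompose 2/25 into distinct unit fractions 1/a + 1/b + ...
1/13 + 1/325

Greedy algorithm:
2/25: ceiling(25/2) = 13, use 1/13
1/325: ceiling(325/1) = 325, use 1/325
Result: 2/25 = 1/13 + 1/325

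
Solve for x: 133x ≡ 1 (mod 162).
67

gcd(133, 162) = 1, so the inverse exists.
Extended Euclidean algorithm on (162, 133):
162 = 1 × 133 + 29  ⟹  29 = (1)·162 + (-1)·133
133 = 4 × 29 + 17  ⟹  17 = (-4)·162 + (5)·133
29 = 1 × 17 + 12  ⟹  12 = (5)·162 + (-6)·133
17 = 1 × 12 + 5  ⟹  5 = (-9)·162 + (11)·133
12 = 2 × 5 + 2  ⟹  2 = (23)·162 + (-28)·133
5 = 2 × 2 + 1  ⟹  1 = (-55)·162 + (67)·133
So (67)·133 ≡ 1 (mod 162), i.e. 133^(-1) ≡ 67 (mod 162).
Check: 133 × 67 = 8911 ≡ 1 (mod 162)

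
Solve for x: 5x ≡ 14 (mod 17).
x ≡ 13 (mod 17)

gcd(5, 17) = 1, which divides 14, so solutions exist.
Find 5^(-1) mod 17 by the extended Euclidean algorithm:
17 = 3 × 5 + 2  ⟹  2 = (1)·17 + (-3)·5
5 = 2 × 2 + 1  ⟹  1 = (-2)·17 + (7)·5
So (7)·5 ≡ 1 (mod 17), i.e. 5^(-1) ≡ 7 (mod 17).
x ≡ 7 × 14 = 98 ≡ 13 (mod 17).
Check: 5 × 13 = 65 ≡ 14 (mod 17).
Unique solution: x ≡ 13 (mod 17)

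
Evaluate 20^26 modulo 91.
36

Repeated squaring. Binary of 26 = 11010.
20^1 ≡ 20 (mod 91); 20^2 ≡ 36 (mod 91); 20^4 ≡ 22 (mod 91); 20^8 ≡ 29 (mod 91); 20^16 ≡ 22 (mod 91)
20^26 = 20^2 × 20^8 × 20^16 ≡ 36 (mod 91)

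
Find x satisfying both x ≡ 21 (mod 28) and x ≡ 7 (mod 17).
245

Using Chinese Remainder Theorem:
M = 28 × 17 = 476
M1 = 17, M2 = 28
y1 = 17^(-1) mod 28 = 5
y2 = 28^(-1) mod 17 = 14
x = (21×17×5 + 7×28×14) mod 476 = 245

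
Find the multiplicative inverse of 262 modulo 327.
166

gcd(262, 327) = 1, so the inverse exists.
Extended Euclidean algorithm on (327, 262):
327 = 1 × 262 + 65  ⟹  65 = (1)·327 + (-1)·262
262 = 4 × 65 + 2  ⟹  2 = (-4)·327 + (5)·262
65 = 32 × 2 + 1  ⟹  1 = (129)·327 + (-161)·262
So (-161)·262 ≡ 1 (mod 327), i.e. 262^(-1) ≡ -161 ≡ 166 (mod 327).
Check: 262 × 166 = 43492 ≡ 1 (mod 327)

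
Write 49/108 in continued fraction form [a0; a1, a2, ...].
[0; 2, 4, 1, 9]

Euclidean algorithm steps:
49 = 0 × 108 + 49
108 = 2 × 49 + 10
49 = 4 × 10 + 9
10 = 1 × 9 + 1
9 = 9 × 1 + 0
Continued fraction: [0; 2, 4, 1, 9]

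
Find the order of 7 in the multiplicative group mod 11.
10

11 is prime, so ord(7) divides φ(11) = 10.
Divisors of 10: 1, 2, 5, 10.
Repeated squaring: 7^1 ≡ 7, 7^2 ≡ 5, 7^4 ≡ 3, 7^8 ≡ 9 (mod 11).
Test 7^d mod 11 for each divisor d in increasing order:
7^1 ≡ 7
7^2 ≡ 5
7^5 = 7^4·7^1 ≡ 10
7^10 = 7^8·7^2 ≡ 1  ← first divisor giving 1
The order is 10.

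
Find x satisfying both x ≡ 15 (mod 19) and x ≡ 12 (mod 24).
300

Using Chinese Remainder Theorem:
M = 19 × 24 = 456
M1 = 24, M2 = 19
y1 = 24^(-1) mod 19 = 4
y2 = 19^(-1) mod 24 = 19
x = (15×24×4 + 12×19×19) mod 456 = 300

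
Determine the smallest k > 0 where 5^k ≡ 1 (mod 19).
9

19 is prime, so ord(5) divides φ(19) = 18.
Divisors of 18: 1, 2, 3, 6, 9, 18.
Repeated squaring: 5^1 ≡ 5, 5^2 ≡ 6, 5^4 ≡ 17, 5^8 ≡ 4, 5^16 ≡ 16 (mod 19).
Test 5^d mod 19 for each divisor d in increasing order:
5^1 ≡ 5
5^2 ≡ 6
5^3 = 5^2·5^1 ≡ 11
5^6 = 5^4·5^2 ≡ 7
5^9 = 5^8·5^1 ≡ 1  ← first divisor giving 1
The order is 9.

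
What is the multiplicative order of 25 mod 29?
7

29 is prime, so ord(25) divides φ(29) = 28.
Divisors of 28: 1, 2, 4, 7, 14, 28.
Repeated squaring: 25^1 ≡ 25, 25^2 ≡ 16, 25^4 ≡ 24, 25^8 ≡ 25, 25^16 ≡ 16 (mod 29).
Test 25^d mod 29 for each divisor d in increasing order:
25^1 ≡ 25
25^2 ≡ 16
25^4 ≡ 24
25^7 = 25^4·25^2·25^1 ≡ 1  ← first divisor giving 1
The order is 7.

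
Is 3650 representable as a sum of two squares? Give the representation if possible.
13² + 59² (a=13, b=59)

Factorization: 3650 = 2 × 5^2 × 73
By Fermat: n is sum of two squares iff every prime p ≡ 3 (mod 4) appears to even power.
All primes ≡ 3 (mod 4) appear to even power.
Search a = 0, 1, 2, … for 3650 - a² a perfect square: first hit at a = 13: 3650 - 169 = 3481 = 59².
3650 = 13² + 59² = 169 + 3481 ✓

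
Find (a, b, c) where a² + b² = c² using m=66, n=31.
(3395, 4092, 5317)

Euclid's formula: a = m² - n², b = 2mn, c = m² + n²
m = 66, n = 31
a = 66² - 31² = 4356 - 961 = 3395
b = 2 × 66 × 31 = 4092
c = 66² + 31² = 4356 + 961 = 5317
Verification: 3395² + 4092² = 11526025 + 16744464 = 28270489 = 5317² ✓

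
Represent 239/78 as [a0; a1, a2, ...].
[3; 15, 1, 1, 2]

Euclidean algorithm steps:
239 = 3 × 78 + 5
78 = 15 × 5 + 3
5 = 1 × 3 + 2
3 = 1 × 2 + 1
2 = 2 × 1 + 0
Continued fraction: [3; 15, 1, 1, 2]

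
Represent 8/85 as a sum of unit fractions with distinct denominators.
1/11 + 1/312 + 1/291720

Greedy algorithm:
8/85: ceiling(85/8) = 11, use 1/11
3/935: ceiling(935/3) = 312, use 1/312
1/291720: ceiling(291720/1) = 291720, use 1/291720
Result: 8/85 = 1/11 + 1/312 + 1/291720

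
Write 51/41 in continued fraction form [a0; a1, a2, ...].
[1; 4, 10]

Euclidean algorithm steps:
51 = 1 × 41 + 10
41 = 4 × 10 + 1
10 = 10 × 1 + 0
Continued fraction: [1; 4, 10]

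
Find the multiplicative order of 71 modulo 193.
64

193 is prime, so ord(71) divides φ(193) = 192.
Divisors of 192: 1, 2, 3, 4, 6, 8, 12, 16, 24, 32, 48, 64, 96, 192.
Repeated squaring: 71^1 ≡ 71, 71^2 ≡ 23, 71^4 ≡ 143, 71^8 ≡ 184, 71^16 ≡ 81, 71^32 ≡ 192, 71^64 ≡ 1, 71^128 ≡ 1 (mod 193).
Test 71^d mod 193 for each divisor d in increasing order:
71^1 ≡ 71
71^2 ≡ 23
71^3 = 71^2·71^1 ≡ 89
71^4 ≡ 143
71^6 = 71^4·71^2 ≡ 8
71^8 ≡ 184
71^12 = 71^8·71^4 ≡ 64
71^16 ≡ 81
71^24 = 71^16·71^8 ≡ 43
71^32 ≡ 192
71^48 = 71^32·71^16 ≡ 112
71^64 ≡ 1  ← first divisor giving 1
The order is 64.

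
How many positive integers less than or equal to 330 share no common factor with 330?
80

330 = 2 × 3 × 5 × 11
φ(n) = n × ∏(1 - 1/p) for each prime p dividing n
φ(330) = 330 × (1 - 1/2) × (1 - 1/3) × (1 - 1/5) × (1 - 1/11) = 80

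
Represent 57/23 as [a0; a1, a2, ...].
[2; 2, 11]

Euclidean algorithm steps:
57 = 2 × 23 + 11
23 = 2 × 11 + 1
11 = 11 × 1 + 0
Continued fraction: [2; 2, 11]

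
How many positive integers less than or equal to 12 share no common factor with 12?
4

12 = 2^2 × 3
φ(n) = n × ∏(1 - 1/p) for each prime p dividing n
φ(12) = 12 × (1 - 1/2) × (1 - 1/3) = 4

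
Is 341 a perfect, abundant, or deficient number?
deficient

Proper divisors of 341: sum = 1 + 11 + 31 = 43
Since 43 < 341, 341 is deficient.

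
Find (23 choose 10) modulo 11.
0

Using Lucas' theorem:
Write n=23 and k=10 in base 11:
n in base 11: [2, 1]
k in base 11: [0, 10]
C(23,10) mod 11 = ∏ C(n_i, k_i) mod 11
Digit binomials (mod 11): C(2,0) = 1; C(1,10) = 0 (k_i > n_i)
Product: 1 × 0 = 0 ≡ 0 (mod 11)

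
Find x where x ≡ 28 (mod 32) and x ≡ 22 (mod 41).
924

Using Chinese Remainder Theorem:
M = 32 × 41 = 1312
M1 = 41, M2 = 32
y1 = 41^(-1) mod 32 = 25
y2 = 32^(-1) mod 41 = 9
x = (28×41×25 + 22×32×9) mod 1312 = 924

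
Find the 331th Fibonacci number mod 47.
42

Matrix identity: Q^n = [[F_(n+1), F_n], [F_n, F_(n-1)]] with Q = [[1,1],[1,0]].
n = 331 = 101001011₂. Square-and-multiply, entries mod 47:
Q^1 = [[1,1],[1,0]]
Q^2 = (Q^1)² = [[2,1],[1,1]]
Q^5 = (Q^2)²·Q = [[8,5],[5,3]]
Q^10 = (Q^5)² = [[42,8],[8,34]]
Q^20 = (Q^10)² = [[42,44],[44,45]]
Q^41 = (Q^20)²·Q = [[8,34],[34,21]]
Q^82 = (Q^41)² = [[45,46],[46,46]]
Q^165 = (Q^82)²·Q = [[8,5],[5,3]]
Q^331 = (Q^165)²·Q = [[3,42],[42,8]]
F_331 mod 47 = Q^331[0][1] = 42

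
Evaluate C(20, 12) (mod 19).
0

Using Lucas' theorem:
Write n=20 and k=12 in base 19:
n in base 19: [1, 1]
k in base 19: [0, 12]
C(20,12) mod 19 = ∏ C(n_i, k_i) mod 19
Digit binomials (mod 19): C(1,0) = 1; C(1,12) = 0 (k_i > n_i)
Product: 1 × 0 = 0 ≡ 0 (mod 19)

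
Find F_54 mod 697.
459

Matrix identity: Q^n = [[F_(n+1), F_n], [F_n, F_(n-1)]] with Q = [[1,1],[1,0]].
n = 54 = 110110₂. Square-and-multiply, entries mod 697:
Q^1 = [[1,1],[1,0]]
Q^3 = (Q^1)²·Q = [[3,2],[2,1]]
Q^6 = (Q^3)² = [[13,8],[8,5]]
Q^13 = (Q^6)²·Q = [[377,233],[233,144]]
Q^27 = (Q^13)²·Q = [[676,561],[561,115]]
Q^54 = (Q^27)² = [[118,459],[459,356]]
F_54 mod 697 = Q^54[0][1] = 459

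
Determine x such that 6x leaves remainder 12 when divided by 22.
x ≡ 2 (mod 11)

gcd(6, 22) = 2, which divides 12, so solutions exist.
Divide through by 2: 3x ≡ 6 (mod 11).
Find 3^(-1) mod 11 by the extended Euclidean algorithm:
11 = 3 × 3 + 2  ⟹  2 = (1)·11 + (-3)·3
3 = 1 × 2 + 1  ⟹  1 = (-1)·11 + (4)·3
So (4)·3 ≡ 1 (mod 11), i.e. 3^(-1) ≡ 4 (mod 11).
x ≡ 4 × 6 = 24 ≡ 2 (mod 11).
Check: 6 × 2 = 12 ≡ 12 (mod 22).
x ≡ 2 (mod 11), giving 2 solutions mod 22.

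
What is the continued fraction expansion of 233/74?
[3; 6, 1, 2, 1, 2]

Euclidean algorithm steps:
233 = 3 × 74 + 11
74 = 6 × 11 + 8
11 = 1 × 8 + 3
8 = 2 × 3 + 2
3 = 1 × 2 + 1
2 = 2 × 1 + 0
Continued fraction: [3; 6, 1, 2, 1, 2]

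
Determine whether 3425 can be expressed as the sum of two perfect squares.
17² + 56² (a=17, b=56)

Factorization: 3425 = 5^2 × 137
By Fermat: n is sum of two squares iff every prime p ≡ 3 (mod 4) appears to even power.
All primes ≡ 3 (mod 4) appear to even power.
Search a = 0, 1, 2, … for 3425 - a² a perfect square: first hit at a = 17: 3425 - 289 = 3136 = 56².
3425 = 17² + 56² = 289 + 3136 ✓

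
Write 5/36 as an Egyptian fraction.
1/8 + 1/72

Greedy algorithm:
5/36: ceiling(36/5) = 8, use 1/8
1/72: ceiling(72/1) = 72, use 1/72
Result: 5/36 = 1/8 + 1/72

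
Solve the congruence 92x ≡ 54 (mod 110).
x ≡ 52 (mod 55)

gcd(92, 110) = 2, which divides 54, so solutions exist.
Divide through by 2: 46x ≡ 27 (mod 55).
Find 46^(-1) mod 55 by the extended Euclidean algorithm:
55 = 1 × 46 + 9  ⟹  9 = (1)·55 + (-1)·46
46 = 5 × 9 + 1  ⟹  1 = (-5)·55 + (6)·46
So (6)·46 ≡ 1 (mod 55), i.e. 46^(-1) ≡ 6 (mod 55).
x ≡ 6 × 27 = 162 ≡ 52 (mod 55).
Check: 92 × 52 = 4784 ≡ 54 (mod 110).
x ≡ 52 (mod 55), giving 2 solutions mod 110.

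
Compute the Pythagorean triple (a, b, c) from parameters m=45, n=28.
(1241, 2520, 2809)

Euclid's formula: a = m² - n², b = 2mn, c = m² + n²
m = 45, n = 28
a = 45² - 28² = 2025 - 784 = 1241
b = 2 × 45 × 28 = 2520
c = 45² + 28² = 2025 + 784 = 2809
Verification: 1241² + 2520² = 1540081 + 6350400 = 7890481 = 2809² ✓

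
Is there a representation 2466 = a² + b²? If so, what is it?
21² + 45² (a=21, b=45)

Factorization: 2466 = 2 × 3^2 × 137
By Fermat: n is sum of two squares iff every prime p ≡ 3 (mod 4) appears to even power.
All primes ≡ 3 (mod 4) appear to even power.
Search a = 0, 1, 2, … for 2466 - a² a perfect square: first hit at a = 21: 2466 - 441 = 2025 = 45².
2466 = 21² + 45² = 441 + 2025 ✓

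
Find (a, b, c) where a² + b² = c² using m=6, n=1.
(35, 12, 37)

Euclid's formula: a = m² - n², b = 2mn, c = m² + n²
m = 6, n = 1
a = 6² - 1² = 36 - 1 = 35
b = 2 × 6 × 1 = 12
c = 6² + 1² = 36 + 1 = 37
Verification: 35² + 12² = 1225 + 144 = 1369 = 37² ✓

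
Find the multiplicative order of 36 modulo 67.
33

67 is prime, so ord(36) divides φ(67) = 66.
Divisors of 66: 1, 2, 3, 6, 11, 22, 33, 66.
Repeated squaring: 36^1 ≡ 36, 36^2 ≡ 23, 36^4 ≡ 60, 36^8 ≡ 49, 36^16 ≡ 56, 36^32 ≡ 54, 36^64 ≡ 35 (mod 67).
Test 36^d mod 67 for each divisor d in increasing order:
36^1 ≡ 36
36^2 ≡ 23
36^3 = 36^2·36^1 ≡ 24
36^6 = 36^4·36^2 ≡ 40
36^11 = 36^8·36^2·36^1 ≡ 37
36^22 = 36^16·36^4·36^2 ≡ 29
36^33 = 36^32·36^1 ≡ 1  ← first divisor giving 1
The order is 33.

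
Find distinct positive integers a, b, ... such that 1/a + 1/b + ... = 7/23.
1/4 + 1/19 + 1/583 + 1/1019084

Greedy algorithm:
7/23: ceiling(23/7) = 4, use 1/4
5/92: ceiling(92/5) = 19, use 1/19
3/1748: ceiling(1748/3) = 583, use 1/583
1/1019084: ceiling(1019084/1) = 1019084, use 1/1019084
Result: 7/23 = 1/4 + 1/19 + 1/583 + 1/1019084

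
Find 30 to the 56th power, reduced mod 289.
205

Repeated squaring. Binary of 56 = 111000.
30^1 ≡ 30 (mod 289); 30^2 ≡ 33 (mod 289); 30^4 ≡ 222 (mod 289); 30^8 ≡ 154 (mod 289); 30^16 ≡ 18 (mod 289); 30^32 ≡ 35 (mod 289)
30^56 = 30^8 × 30^16 × 30^32 ≡ 205 (mod 289)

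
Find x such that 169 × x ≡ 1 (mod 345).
49

gcd(169, 345) = 1, so the inverse exists.
Extended Euclidean algorithm on (345, 169):
345 = 2 × 169 + 7  ⟹  7 = (1)·345 + (-2)·169
169 = 24 × 7 + 1  ⟹  1 = (-24)·345 + (49)·169
So (49)·169 ≡ 1 (mod 345), i.e. 169^(-1) ≡ 49 (mod 345).
Check: 169 × 49 = 8281 ≡ 1 (mod 345)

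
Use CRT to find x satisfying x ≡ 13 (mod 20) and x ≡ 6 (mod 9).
33

Using Chinese Remainder Theorem:
M = 20 × 9 = 180
M1 = 9, M2 = 20
y1 = 9^(-1) mod 20 = 9
y2 = 20^(-1) mod 9 = 5
x = (13×9×9 + 6×20×5) mod 180 = 33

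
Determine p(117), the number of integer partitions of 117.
1327710076

p(n) counts ways to write n as a sum of positive integers (order ignored).
Euler's pentagonal recurrence: p(k) = p(k-1) + p(k-2) - p(k-5) - p(k-7) + p(k-12) + p(k-15) - ... (offsets j(3j∓1)/2, signs ++--, p(0)=1, p(<0)=0).
DP table for k = 0..116: p(0)=1, p(1)=1, p(2)=2, p(3)=3, p(4)=5, p(5)=7, p(6)=11, p(7)=15, p(8)=22, p(9)=30, p(10)=42, p(11)=56, p(12)=77, p(13)=101, p(14)=135, p(15)=176, p(16)=231, p(17)=297, p(18)=385, p(19)=490, p(20)=627, p(21)=792, p(22)=1002, p(23)=1255, p(24)=1575, p(25)=1958, p(26)=2436, p(27)=3010, p(28)=3718, p(29)=4565, p(30)=5604, p(31)=6842, p(32)=8349, p(33)=10143, p(34)=12310, p(35)=14883, p(36)=17977, p(37)=21637, p(38)=26015, p(39)=31185, p(40)=37338, p(41)=44583, p(42)=53174, p(43)=63261, p(44)=75175, p(45)=89134, p(46)=105558, p(47)=124754, p(48)=147273, p(49)=173525, p(50)=204226, p(51)=239943, p(52)=281589, p(53)=329931, p(54)=386155, p(55)=451276, p(56)=526823, p(57)=614154, p(58)=715220, p(59)=831820, p(60)=966467, p(61)=1121505, p(62)=1300156, p(63)=1505499, p(64)=1741630, p(65)=2012558, p(66)=2323520, p(67)=2679689, p(68)=3087735, p(69)=3554345, p(70)=4087968, p(71)=4697205, p(72)=5392783, p(73)=6185689, p(74)=7089500, p(75)=8118264, p(76)=9289091, p(77)=10619863, p(78)=12132164, p(79)=13848650, p(80)=15796476, p(81)=18004327, p(82)=20506255, p(83)=23338469, p(84)=26543660, p(85)=30167357, p(86)=34262962, p(87)=38887673, p(88)=44108109, p(89)=49995925, p(90)=56634173, p(91)=64112359, p(92)=72533807, p(93)=82010177, p(94)=92669720, p(95)=104651419, p(96)=118114304, p(97)=133230930, p(98)=150198136, p(99)=169229875, p(100)=190569292, p(101)=214481126, p(102)=241265379, p(103)=271248950, p(104)=304801365, p(105)=342325709, p(106)=384276336, p(107)=431149389, p(108)=483502844, p(109)=541946240, p(110)=607163746, p(111)=679903203, p(112)=761002156, p(113)=851376628, p(114)=952050665, p(115)=1064144451, p(116)=1188908248.
Final step: p(117) = p(116) + p(115) - p(112) - p(110) + p(105) + p(102) - p(95) - p(91) + p(82) + p(77) - p(66) - p(60) + p(47) + p(40) - p(25) - p(17) + p(0)
= 1188908248 + 1064144451 - 761002156 - 607163746 + 342325709 + 241265379 - 104651419 - 64112359 + 20506255 + 10619863 - 2323520 - 966467 + 124754 + 37338 - 1958 - 297 + 1
= 1327710076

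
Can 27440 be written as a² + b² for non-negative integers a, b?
Not possible

Factorization: 27440 = 2^4 × 5 × 7^3
By Fermat: n is sum of two squares iff every prime p ≡ 3 (mod 4) appears to even power.
Prime(s) ≡ 3 (mod 4) with odd exponent: [(7, 3)]
Therefore 27440 cannot be expressed as a² + b².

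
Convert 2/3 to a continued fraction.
[0; 1, 2]

Euclidean algorithm steps:
2 = 0 × 3 + 2
3 = 1 × 2 + 1
2 = 2 × 1 + 0
Continued fraction: [0; 1, 2]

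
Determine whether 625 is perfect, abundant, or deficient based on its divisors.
deficient

Proper divisors of 625: sum = 1 + 5 + 25 + 125 = 156
Since 156 < 625, 625 is deficient.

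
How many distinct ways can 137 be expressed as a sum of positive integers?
11097645016

p(n) counts ways to write n as a sum of positive integers (order ignored).
Euler's pentagonal recurrence: p(k) = p(k-1) + p(k-2) - p(k-5) - p(k-7) + p(k-12) + p(k-15) - ... (offsets j(3j∓1)/2, signs ++--, p(0)=1, p(<0)=0).
DP table for k = 0..136: p(0)=1, p(1)=1, p(2)=2, p(3)=3, p(4)=5, p(5)=7, p(6)=11, p(7)=15, p(8)=22, p(9)=30, p(10)=42, p(11)=56, p(12)=77, p(13)=101, p(14)=135, p(15)=176, p(16)=231, p(17)=297, p(18)=385, p(19)=490, p(20)=627, p(21)=792, p(22)=1002, p(23)=1255, p(24)=1575, p(25)=1958, p(26)=2436, p(27)=3010, p(28)=3718, p(29)=4565, p(30)=5604, p(31)=6842, p(32)=8349, p(33)=10143, p(34)=12310, p(35)=14883, p(36)=17977, p(37)=21637, p(38)=26015, p(39)=31185, p(40)=37338, p(41)=44583, p(42)=53174, p(43)=63261, p(44)=75175, p(45)=89134, p(46)=105558, p(47)=124754, p(48)=147273, p(49)=173525, p(50)=204226, p(51)=239943, p(52)=281589, p(53)=329931, p(54)=386155, p(55)=451276, p(56)=526823, p(57)=614154, p(58)=715220, p(59)=831820, p(60)=966467, p(61)=1121505, p(62)=1300156, p(63)=1505499, p(64)=1741630, p(65)=2012558, p(66)=2323520, p(67)=2679689, p(68)=3087735, p(69)=3554345, p(70)=4087968, p(71)=4697205, p(72)=5392783, p(73)=6185689, p(74)=7089500, p(75)=8118264, p(76)=9289091, p(77)=10619863, p(78)=12132164, p(79)=13848650, p(80)=15796476, p(81)=18004327, p(82)=20506255, p(83)=23338469, p(84)=26543660, p(85)=30167357, p(86)=34262962, p(87)=38887673, p(88)=44108109, p(89)=49995925, p(90)=56634173, p(91)=64112359, p(92)=72533807, p(93)=82010177, p(94)=92669720, p(95)=104651419, p(96)=118114304, p(97)=133230930, p(98)=150198136, p(99)=169229875, p(100)=190569292, p(101)=214481126, p(102)=241265379, p(103)=271248950, p(104)=304801365, p(105)=342325709, p(106)=384276336, p(107)=431149389, p(108)=483502844, p(109)=541946240, p(110)=607163746, p(111)=679903203, p(112)=761002156, p(113)=851376628, p(114)=952050665, p(115)=1064144451, p(116)=1188908248, p(117)=1327710076, p(118)=1482074143, p(119)=1653668665, p(120)=1844349560, p(121)=2056148051, p(122)=2291320912, p(123)=2552338241, p(124)=2841940500, p(125)=3163127352, p(126)=3519222692, p(127)=3913864295, p(128)=4351078600, p(129)=4835271870, p(130)=5371315400, p(131)=5964539504, p(132)=6620830889, p(133)=7346629512, p(134)=8149040695, p(135)=9035836076, p(136)=10015581680.
Final step: p(137) = p(136) + p(135) - p(132) - p(130) + p(125) + p(122) - p(115) - p(111) + p(102) + p(97) - p(86) - p(80) + p(67) + p(60) - p(45) - p(37) + p(20) + p(11)
= 10015581680 + 9035836076 - 6620830889 - 5371315400 + 3163127352 + 2291320912 - 1064144451 - 679903203 + 241265379 + 133230930 - 34262962 - 15796476 + 2679689 + 966467 - 89134 - 21637 + 627 + 56
= 11097645016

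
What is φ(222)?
72

222 = 2 × 3 × 37
φ(n) = n × ∏(1 - 1/p) for each prime p dividing n
φ(222) = 222 × (1 - 1/2) × (1 - 1/3) × (1 - 1/37) = 72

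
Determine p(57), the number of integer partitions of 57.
614154

p(n) counts ways to write n as a sum of positive integers (order ignored).
Euler's pentagonal recurrence: p(k) = p(k-1) + p(k-2) - p(k-5) - p(k-7) + p(k-12) + p(k-15) - ... (offsets j(3j∓1)/2, signs ++--, p(0)=1, p(<0)=0).
DP table for k = 0..56: p(0)=1, p(1)=1, p(2)=2, p(3)=3, p(4)=5, p(5)=7, p(6)=11, p(7)=15, p(8)=22, p(9)=30, p(10)=42, p(11)=56, p(12)=77, p(13)=101, p(14)=135, p(15)=176, p(16)=231, p(17)=297, p(18)=385, p(19)=490, p(20)=627, p(21)=792, p(22)=1002, p(23)=1255, p(24)=1575, p(25)=1958, p(26)=2436, p(27)=3010, p(28)=3718, p(29)=4565, p(30)=5604, p(31)=6842, p(32)=8349, p(33)=10143, p(34)=12310, p(35)=14883, p(36)=17977, p(37)=21637, p(38)=26015, p(39)=31185, p(40)=37338, p(41)=44583, p(42)=53174, p(43)=63261, p(44)=75175, p(45)=89134, p(46)=105558, p(47)=124754, p(48)=147273, p(49)=173525, p(50)=204226, p(51)=239943, p(52)=281589, p(53)=329931, p(54)=386155, p(55)=451276, p(56)=526823.
Final step: p(57) = p(56) + p(55) - p(52) - p(50) + p(45) + p(42) - p(35) - p(31) + p(22) + p(17) - p(6) - p(0)
= 526823 + 451276 - 281589 - 204226 + 89134 + 53174 - 14883 - 6842 + 1002 + 297 - 11 - 1
= 614154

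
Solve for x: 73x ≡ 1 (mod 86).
33

gcd(73, 86) = 1, so the inverse exists.
Extended Euclidean algorithm on (86, 73):
86 = 1 × 73 + 13  ⟹  13 = (1)·86 + (-1)·73
73 = 5 × 13 + 8  ⟹  8 = (-5)·86 + (6)·73
13 = 1 × 8 + 5  ⟹  5 = (6)·86 + (-7)·73
8 = 1 × 5 + 3  ⟹  3 = (-11)·86 + (13)·73
5 = 1 × 3 + 2  ⟹  2 = (17)·86 + (-20)·73
3 = 1 × 2 + 1  ⟹  1 = (-28)·86 + (33)·73
So (33)·73 ≡ 1 (mod 86), i.e. 73^(-1) ≡ 33 (mod 86).
Check: 73 × 33 = 2409 ≡ 1 (mod 86)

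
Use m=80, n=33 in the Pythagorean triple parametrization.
(5311, 5280, 7489)

Euclid's formula: a = m² - n², b = 2mn, c = m² + n²
m = 80, n = 33
a = 80² - 33² = 6400 - 1089 = 5311
b = 2 × 80 × 33 = 5280
c = 80² + 33² = 6400 + 1089 = 7489
Verification: 5311² + 5280² = 28206721 + 27878400 = 56085121 = 7489² ✓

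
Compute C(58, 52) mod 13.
1

Using Lucas' theorem:
Write n=58 and k=52 in base 13:
n in base 13: [4, 6]
k in base 13: [4, 0]
C(58,52) mod 13 = ∏ C(n_i, k_i) mod 13
Digit binomials (mod 13): C(4,4) = 1; C(6,0) = 1
Product: 1 × 1 = 1 ≡ 1 (mod 13)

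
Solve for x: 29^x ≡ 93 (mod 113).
27

Baby-step giant-step with step n = ⌈√113⌉ = 11.
Baby steps 29^j mod 113 (j:value) for j=0..10: 0:1, 1:29, 2:50, 3:94, 4:14, 5:67, 6:22, 7:73, 8:83, 9:34, 10:82.
Giant-step multiplier: 29^(-11) ≡ 29^(112-11) = 29^101 ≡ 68 (mod 113).
Giant steps γ_i = 93·68^i mod 113: γ_0=93, γ_1=109, γ_2=67 (in table at j=5).
x = i·n + j = 2·11 + 5 = 27.
Check: 29^27 ≡ 93 (mod 113).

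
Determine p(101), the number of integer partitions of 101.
214481126

p(n) counts ways to write n as a sum of positive integers (order ignored).
Euler's pentagonal recurrence: p(k) = p(k-1) + p(k-2) - p(k-5) - p(k-7) + p(k-12) + p(k-15) - ... (offsets j(3j∓1)/2, signs ++--, p(0)=1, p(<0)=0).
DP table for k = 0..100: p(0)=1, p(1)=1, p(2)=2, p(3)=3, p(4)=5, p(5)=7, p(6)=11, p(7)=15, p(8)=22, p(9)=30, p(10)=42, p(11)=56, p(12)=77, p(13)=101, p(14)=135, p(15)=176, p(16)=231, p(17)=297, p(18)=385, p(19)=490, p(20)=627, p(21)=792, p(22)=1002, p(23)=1255, p(24)=1575, p(25)=1958, p(26)=2436, p(27)=3010, p(28)=3718, p(29)=4565, p(30)=5604, p(31)=6842, p(32)=8349, p(33)=10143, p(34)=12310, p(35)=14883, p(36)=17977, p(37)=21637, p(38)=26015, p(39)=31185, p(40)=37338, p(41)=44583, p(42)=53174, p(43)=63261, p(44)=75175, p(45)=89134, p(46)=105558, p(47)=124754, p(48)=147273, p(49)=173525, p(50)=204226, p(51)=239943, p(52)=281589, p(53)=329931, p(54)=386155, p(55)=451276, p(56)=526823, p(57)=614154, p(58)=715220, p(59)=831820, p(60)=966467, p(61)=1121505, p(62)=1300156, p(63)=1505499, p(64)=1741630, p(65)=2012558, p(66)=2323520, p(67)=2679689, p(68)=3087735, p(69)=3554345, p(70)=4087968, p(71)=4697205, p(72)=5392783, p(73)=6185689, p(74)=7089500, p(75)=8118264, p(76)=9289091, p(77)=10619863, p(78)=12132164, p(79)=13848650, p(80)=15796476, p(81)=18004327, p(82)=20506255, p(83)=23338469, p(84)=26543660, p(85)=30167357, p(86)=34262962, p(87)=38887673, p(88)=44108109, p(89)=49995925, p(90)=56634173, p(91)=64112359, p(92)=72533807, p(93)=82010177, p(94)=92669720, p(95)=104651419, p(96)=118114304, p(97)=133230930, p(98)=150198136, p(99)=169229875, p(100)=190569292.
Final step: p(101) = p(100) + p(99) - p(96) - p(94) + p(89) + p(86) - p(79) - p(75) + p(66) + p(61) - p(50) - p(44) + p(31) + p(24) - p(9) - p(1)
= 190569292 + 169229875 - 118114304 - 92669720 + 49995925 + 34262962 - 13848650 - 8118264 + 2323520 + 1121505 - 204226 - 75175 + 6842 + 1575 - 30 - 1
= 214481126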